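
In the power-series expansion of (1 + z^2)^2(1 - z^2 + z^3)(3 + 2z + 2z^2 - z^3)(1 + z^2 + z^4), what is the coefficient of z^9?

14

(1 + z^2)^2 has coefficients 1,0,2,0,1 for degrees 0…4.
(1 - z^2 + z^3) has coefficients 1,0,-1,1,0,0,0,0,0,0 for degrees 0…9.
Multiplying by (3 + 2z + 2z^2 - z^3) gives running coefficients 3,2,-1,0,0,3,-1,0,0,0 for degrees 0…9.
Finally multiplying by (1 + z^2 + z^4), the product of all factors after the first has coefficients 3,2,2,2,2,5,-2,3,-1,3 for degrees 0…9.
[z^9] = 1·3 + 2·3 + 1·5 = 14.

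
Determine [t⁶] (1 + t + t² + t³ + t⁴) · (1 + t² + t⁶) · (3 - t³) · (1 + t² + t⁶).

(1 + t + t² + t³ + t⁴) has coefficients 1,1,1,1,1 for degrees 0…4.
(1 + t² + t⁶) has coefficients 1,0,1,0,0,0,1 for degrees 0…6.
Multiplying by (3 - t³) gives running coefficients 3,0,3,-1,0,-1,3 for degrees 0…6.
Finally multiplying by (1 + t² + t⁶), the product of all factors after the first has coefficients 3,0,6,-1,3,-2,6 for degrees 0…6.
[t⁶] = 1·6 + 1·(-2) + 1·3 + 1·(-1) + 1·6 = 12.

12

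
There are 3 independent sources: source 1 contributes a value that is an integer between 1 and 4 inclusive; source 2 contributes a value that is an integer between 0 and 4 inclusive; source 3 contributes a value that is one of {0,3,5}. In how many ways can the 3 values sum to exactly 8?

8

The generating function for the choices is (q + q^2 + q^3 + q^4)·(1 + q + q^2 + q^3 + q^4)·(1 + q^3 + q^5); the count is [q^8].
(q + q^2 + q^3 + q^4) has coefficients 0,1,1,1,1 for degrees 0…4.
(1 + q + q^2 + q^3 + q^4) has coefficients 1,1,1,1,1,0,0,0,0 for degrees 0…8.
Finally multiplying by (1 + q^3 + q^5), the product of all factors after the first has coefficients 1,1,1,2,2,2,2,2,1 for degrees 0…8.
[q^8] = 1·2 + 1·2 + 1·2 + 1·2 = 8.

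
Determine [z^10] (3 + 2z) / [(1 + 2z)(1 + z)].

4095

Partial fractions give a closed form: a_n = (4)·(-2)^n + (-1)·(-1)^n.
At n = 10: a_10 = 4095.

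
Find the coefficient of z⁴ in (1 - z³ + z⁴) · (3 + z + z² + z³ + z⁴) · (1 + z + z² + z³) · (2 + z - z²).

4

(1 - z³ + z⁴) has coefficients 1,0,0,-1,1 for degrees 0…4.
(3 + z + z² + z³ + z⁴) has coefficients 3,1,1,1,1 for degrees 0…4.
Multiplying by (1 + z + z² + z³) gives running coefficients 3,4,5,6,4 for degrees 0…4.
Finally multiplying by (2 + z - z²), the product of all factors after the first has coefficients 6,11,11,13,9 for degrees 0…4.
[z⁴] = 1·9 − 1·11 + 1·6 = 4.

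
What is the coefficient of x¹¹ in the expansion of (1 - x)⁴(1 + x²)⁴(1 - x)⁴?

-328

(1 - x)⁴ has coefficients 1,-4,6,-4,1 for degrees 0…4.
(1 + x²)⁴ has coefficients 1,0,4,0,6,0,4,0,1,0,0,0 for degrees 0…11.
Finally multiplying by (1 - x)⁴, the product of all factors after the first has coefficients 1,-4,10,-20,31,-40,44,-40,31,-20,10,-4 for degrees 0…11.
[x¹¹] = 1·(-4) − 4·10 + 6·(-20) − 4·31 + 1·(-40) = -328.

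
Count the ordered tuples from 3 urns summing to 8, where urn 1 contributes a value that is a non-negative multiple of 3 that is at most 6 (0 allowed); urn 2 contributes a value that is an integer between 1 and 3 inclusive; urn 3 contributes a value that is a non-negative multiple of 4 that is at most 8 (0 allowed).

The generating function for the choices is (1 + q³ + q⁶)·(q + q² + q³)·(1 + q⁴ + q⁸); the count is [q⁸].
(1 + q³ + q⁶) has coefficients 1,0,0,1,0,0,1 for degrees 0…6.
(q + q² + q³) has coefficients 0,1,1,1,0,0,0,0,0 for degrees 0…8.
Finally multiplying by (1 + q⁴ + q⁸), the product of all factors after the first has coefficients 0,1,1,1,0,1,1,1,0 for degrees 0…8.
[q⁸] = 1·0 + 1·1 + 1·1 = 2.

2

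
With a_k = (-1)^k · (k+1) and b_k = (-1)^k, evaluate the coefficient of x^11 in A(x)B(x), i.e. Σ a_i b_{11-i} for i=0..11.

-78

Write out a_i and b_{11-i} for i = 0,…,11 and sum the products.
Σ = 1·(-1) − 2·1 + 3·(-1) − 4·1 + 5·(-1) − 6·1 + 7·(-1) − 8·1 + 9·(-1) − 10·1 + 11·(-1) − 12·1 = -78.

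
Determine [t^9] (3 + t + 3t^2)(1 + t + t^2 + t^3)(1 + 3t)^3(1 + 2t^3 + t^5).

(3 + t + 3t^2) has coefficients 3,1,3 for degrees 0…2.
(1 + t + t^2 + t^3) has coefficients 1,1,1,1,0,0,0,0,0,0 for degrees 0…9.
Multiplying by (1 + 3t)^3 gives running coefficients 1,10,37,64,63,54,27,0,0,0 for degrees 0…9.
Finally multiplying by (1 + 2t^3 + t^5), the product of all factors after the first has coefficients 1,10,37,66,83,129,165,163,172,117 for degrees 0…9.
[t^9] = 3·117 + 1·172 + 3·163 = 1012.

1012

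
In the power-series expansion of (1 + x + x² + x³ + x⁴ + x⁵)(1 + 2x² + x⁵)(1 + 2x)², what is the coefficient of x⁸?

25

(1 + x + x² + x³ + x⁴ + x⁵) has coefficients 1,1,1,1,1,1 for degrees 0…5.
(1 + 2x² + x⁵) has coefficients 1,0,2,0,0,1,0,0,0 for degrees 0…8.
Finally multiplying by (1 + 2x)², the product of all factors after the first has coefficients 1,4,6,8,8,1,4,4,0 for degrees 0…8.
[x⁸] = 1·0 + 1·4 + 1·4 + 1·1 + 1·8 + 1·8 = 25.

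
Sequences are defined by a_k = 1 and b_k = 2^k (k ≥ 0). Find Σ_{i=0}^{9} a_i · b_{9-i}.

The convolution is the t^9 coefficient of A(t)B(t).
Σ = 1·512 + 1·256 + 1·128 + 1·64 + 1·32 + 1·16 + 1·8 + 1·4 + 1·2 + 1·1 = 1023.

1023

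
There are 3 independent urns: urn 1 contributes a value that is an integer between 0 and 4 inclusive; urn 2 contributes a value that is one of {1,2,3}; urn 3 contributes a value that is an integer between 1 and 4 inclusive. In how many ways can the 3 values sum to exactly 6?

The generating function for the choices is (1 + x + x^2 + x^3 + x^4)·(x + x^2 + x^3)·(x + x^2 + x^3 + x^4); the count is [x^6].
(1 + x + x^2 + x^3 + x^4) has coefficients 1,1,1,1,1 for degrees 0…4.
(x + x^2 + x^3) has coefficients 0,1,1,1,0,0,0 for degrees 0…6.
Finally multiplying by (x + x^2 + x^3 + x^4), the product of all factors after the first has coefficients 0,0,1,2,3,3,2 for degrees 0…6.
[x^6] = 1·2 + 1·3 + 1·3 + 1·2 + 1·1 = 11.

11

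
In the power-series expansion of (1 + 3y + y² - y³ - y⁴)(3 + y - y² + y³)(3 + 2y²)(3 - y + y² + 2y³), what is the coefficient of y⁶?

(1 + 3y + y² - y³ - y⁴) has coefficients 1,3,1,-1,-1 for degrees 0…4.
(3 + y - y² + y³) has coefficients 3,1,-1,1,0,0,0 for degrees 0…6.
Multiplying by (3 + 2y²) gives running coefficients 9,3,3,5,-2,2,0 for degrees 0…6.
Finally multiplying by (3 - y + y² + 2y³), the product of all factors after the first has coefficients 27,0,15,33,-2,19,6 for degrees 0…6.
[y⁶] = 1·6 + 3·19 + 1·(-2) − 1·33 − 1·15 = 13.

13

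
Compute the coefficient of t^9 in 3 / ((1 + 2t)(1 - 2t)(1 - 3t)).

Partial fractions give a closed form: a_n = (3/5)·(-2)^n + (-3)·2^n + (27/5)·3^n.
At n = 9: a_9 = 104445.

104445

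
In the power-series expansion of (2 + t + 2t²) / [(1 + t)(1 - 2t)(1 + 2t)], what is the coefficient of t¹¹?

-2047

Partial fractions give a closed form: a_n = (-1)·(-1)^n + (1)·2^n + (2)·(-2)^n.
At n = 11: a_11 = -2047.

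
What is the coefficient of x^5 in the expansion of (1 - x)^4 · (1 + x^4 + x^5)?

(1 - x)^4 has coefficients 1,-4,6,-4,1 for degrees 0…4.
(1 + x^4 + x^5) has coefficients 1,0,0,0,1,1 for degrees 0…5.
[x^5] = 1·1 − 4·1 + 6·0 − 4·0 + 1·0 = -3.

-3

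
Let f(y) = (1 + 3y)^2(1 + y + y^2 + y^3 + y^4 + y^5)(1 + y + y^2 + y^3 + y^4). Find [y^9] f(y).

(1 + 3y)^2 has coefficients 1,6,9 for degrees 0…2.
(1 + y + y^2 + y^3 + y^4 + y^5) has coefficients 1,1,1,1,1,1,0,0,0,0 for degrees 0…9.
Finally multiplying by (1 + y + y^2 + y^3 + y^4), the product of all factors after the first has coefficients 1,2,3,4,5,5,4,3,2,1 for degrees 0…9.
[y^9] = 1·1 + 6·2 + 9·3 = 40.

40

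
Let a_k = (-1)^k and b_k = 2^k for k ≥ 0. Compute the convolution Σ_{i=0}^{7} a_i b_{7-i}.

This is [x^7] in the product of the two ordinary generating functions.
Σ = 1·128 − 1·64 + 1·32 − 1·16 + 1·8 − 1·4 + 1·2 − 1·1 = 85.

85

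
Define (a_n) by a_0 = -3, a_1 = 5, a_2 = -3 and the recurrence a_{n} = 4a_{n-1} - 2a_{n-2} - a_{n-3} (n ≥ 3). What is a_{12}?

The ordinary generating function has denominator 1 - 4z + 2z^2 + z^3.
Iterating the recurrence: a_0,…,a_{12} = -3, 5, -3, -19, -75, -259, -867, -2875, -9507, -31411, -103755, -342691, -1131843.

-1131843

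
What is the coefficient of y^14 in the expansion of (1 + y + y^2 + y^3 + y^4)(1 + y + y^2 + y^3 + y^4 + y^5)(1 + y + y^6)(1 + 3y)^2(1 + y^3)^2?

416

(1 + y + y^2 + y^3 + y^4) has coefficients 1,1,1,1,1 for degrees 0…4.
(1 + y + y^2 + y^3 + y^4 + y^5) has coefficients 1,1,1,1,1,1,0,0,0,0,0,0,0,0,0 for degrees 0…14.
Multiplying by (1 + y + y^6) gives running coefficients 1,2,2,2,2,2,2,1,1,1,1,1,0,0,0 for degrees 0…14.
Multiplying by (1 + 3y)^2 gives running coefficients 1,8,23,32,32,32,32,31,25,16,16,16,15,9,0 for degrees 0…14.
Finally multiplying by (1 + y^3)^2, the product of all factors after the first has coefficients 1,8,23,34,48,78,97,103,112,112,110,98,79,72,57 for degrees 0…14.
[y^14] = 1·57 + 1·72 + 1·79 + 1·98 + 1·110 = 416.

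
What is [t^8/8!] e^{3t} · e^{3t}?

1679616

The EGF product rule gives c_8 = Σ_{k_1+k_2=8} C(8; k_1,k_2) · ∏ g_i(k_i), where e^{3t} gives (3)^k; e^{3t} gives (3)^k.
g_1(k) for k = 0…8: 1, 3, 9, 27, 81, 243, 729, 2187, 6561.
g_2(k) for k = 0…8: 1, 3, 9, 27, 81, 243, 729, 2187, 6561.
c_8 = Σ_k C(8,k)·g_1(k)·g_2(8−k) = 1·1·6561 + 8·3·2187 + 28·9·729 + 56·27·243 + 70·81·81 + 56·243·27 + 28·729·9 + 8·2187·3 + 1·6561·1 = 6561 + 52488 + 183708 + 367416 + 459270 + 367416 + 183708 + 52488 + 6561 = 1679616.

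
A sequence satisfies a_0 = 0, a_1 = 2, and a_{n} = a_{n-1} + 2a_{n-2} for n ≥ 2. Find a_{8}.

The ordinary generating function has denominator 1 - y - 2y^2.
Iterating the recurrence: a_0,…,a_{8} = 0, 2, 2, 6, 10, 22, 42, 86, 170.

170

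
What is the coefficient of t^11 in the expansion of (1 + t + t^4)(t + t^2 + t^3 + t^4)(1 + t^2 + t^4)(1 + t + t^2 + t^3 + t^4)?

(1 + t + t^4) has coefficients 1,1,0,0,1 for degrees 0…4.
(t + t^2 + t^3 + t^4) has coefficients 0,1,1,1,1,0,0,0,0,0,0,0 for degrees 0…11.
Multiplying by (1 + t^2 + t^4) gives running coefficients 0,1,1,2,2,2,2,1,1,0,0,0 for degrees 0…11.
Finally multiplying by (1 + t + t^2 + t^3 + t^4), the product of all factors after the first has coefficients 0,1,2,4,6,8,9,9,8,6,4,2 for degrees 0…11.
[t^11] = 1·2 + 1·4 + 1·9 = 15.

15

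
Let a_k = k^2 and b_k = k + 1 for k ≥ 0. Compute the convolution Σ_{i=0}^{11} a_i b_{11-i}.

Write out a_i and b_{11-i} for i = 0,…,11 and sum the products.
Σ = 0·12 + 1·11 + 4·10 + 9·9 + 16·8 + 25·7 + 36·6 + 49·5 + 64·4 + 81·3 + 100·2 + 121·1 = 1716.

1716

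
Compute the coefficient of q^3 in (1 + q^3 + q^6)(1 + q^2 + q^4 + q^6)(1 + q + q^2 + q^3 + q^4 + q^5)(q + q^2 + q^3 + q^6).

4

(1 + q^3 + q^6) has coefficients 1,0,0,1 for degrees 0…3.
(1 + q^2 + q^4 + q^6) has coefficients 1,0,1,0 for degrees 0…3.
Multiplying by (1 + q + q^2 + q^3 + q^4 + q^5) gives running coefficients 1,1,2,2 for degrees 0…3.
Finally multiplying by (q + q^2 + q^3 + q^6), the product of all factors after the first has coefficients 0,1,2,4 for degrees 0…3.
[q^3] = 1·4 + 1·0 = 4.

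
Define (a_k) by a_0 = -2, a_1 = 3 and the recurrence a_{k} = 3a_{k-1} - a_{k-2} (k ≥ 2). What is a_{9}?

9726

The ordinary generating function has denominator 1 - 3t + t^2.
Iterating the recurrence: a_0,…,a_{9} = -2, 3, 11, 30, 79, 207, 542, 1419, 3715, 9726.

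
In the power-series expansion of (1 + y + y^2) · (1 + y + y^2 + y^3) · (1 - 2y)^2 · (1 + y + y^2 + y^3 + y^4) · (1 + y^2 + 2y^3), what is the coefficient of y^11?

47

(1 + y + y^2) has coefficients 1,1,1 for degrees 0…2.
(1 + y + y^2 + y^3) has coefficients 1,1,1,1,0,0,0,0,0,0,0,0 for degrees 0…11.
Multiplying by (1 - 2y)^2 gives running coefficients 1,-3,1,1,0,4,0,0,0,0,0,0 for degrees 0…11.
Multiplying by (1 + y + y^2 + y^3 + y^4) gives running coefficients 1,-2,-1,0,0,3,6,5,4,4,0,0 for degrees 0…11.
Finally multiplying by (1 + y^2 + 2y^3), the product of all factors after the first has coefficients 1,-2,0,0,-5,1,6,8,16,21,14,12 for degrees 0…11.
[y^11] = 1·12 + 1·14 + 1·21 = 47.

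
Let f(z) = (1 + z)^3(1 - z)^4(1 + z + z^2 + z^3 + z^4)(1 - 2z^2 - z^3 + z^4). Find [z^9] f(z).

-9

(1 + z)^3 has coefficients 1,3,3,1 for degrees 0…3.
(1 - z)^4 has coefficients 1,-4,6,-4,1,0,0,0,0,0 for degrees 0…9.
Multiplying by (1 + z + z^2 + z^3 + z^4) gives running coefficients 1,-3,3,-1,0,-1,3,-3,1,0 for degrees 0…9.
Finally multiplying by (1 - 2z^2 - z^3 + z^4), the product of all factors after the first has coefficients 1,-3,1,4,-2,-5,7,-2,-4,2 for degrees 0…9.
[z^9] = 1·2 + 3·(-4) + 3·(-2) + 1·7 = -9.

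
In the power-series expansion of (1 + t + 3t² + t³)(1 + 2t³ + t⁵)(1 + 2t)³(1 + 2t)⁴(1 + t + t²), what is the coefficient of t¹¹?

(1 + t + 3t² + t³) has coefficients 1,1,3,1 for degrees 0…3.
(1 + 2t³ + t⁵) has coefficients 1,0,0,2,0,1,0,0,0,0,0,0 for degrees 0…11.
Multiplying by (1 + 2t)³ gives running coefficients 1,6,12,10,12,25,22,12,8,0,0,0 for degrees 0…11.
Multiplying by (1 + 2t)⁴ gives running coefficients 1,14,84,282,588,841,1022,1332,1624,1456,928,448 for degrees 0…11.
Finally multiplying by (1 + t + t²), the product of all factors after the first has coefficients 1,15,99,380,954,1711,2451,3195,3978,4412,4008,2832 for degrees 0…11.
[t¹¹] = 1·2832 + 1·4008 + 3·4412 + 1·3978 = 24054.

24054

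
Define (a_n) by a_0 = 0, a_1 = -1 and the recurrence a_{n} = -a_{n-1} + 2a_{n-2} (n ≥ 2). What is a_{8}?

The ordinary generating function has denominator 1 + x - 2x^2.
Iterating the recurrence: a_0,…,a_{8} = 0, -1, 1, -3, 5, -11, 21, -43, 85.

85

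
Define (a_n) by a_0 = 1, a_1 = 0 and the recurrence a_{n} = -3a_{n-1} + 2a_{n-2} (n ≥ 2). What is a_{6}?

The ordinary generating function has denominator 1 + 3q - 2q^2.
Iterating the recurrence: a_0,…,a_{6} = 1, 0, 2, -6, 22, -78, 278.

278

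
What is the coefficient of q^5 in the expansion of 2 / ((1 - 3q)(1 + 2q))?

266

Partial fractions give a closed form: a_n = (6/5)·3^n + (4/5)·(-2)^n.
At n = 5: a_5 = 266.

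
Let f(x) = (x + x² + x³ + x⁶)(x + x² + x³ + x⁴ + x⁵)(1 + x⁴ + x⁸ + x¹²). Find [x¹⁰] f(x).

5

(x + x² + x³ + x⁶) has coefficients 0,1,1,1,0,0,1 for degrees 0…6.
(x + x² + x³ + x⁴ + x⁵) has coefficients 0,1,1,1,1,1,0,0,0,0,0 for degrees 0…10.
Finally multiplying by (1 + x⁴ + x⁸ + x¹²), the product of all factors after the first has coefficients 0,1,1,1,1,2,1,1,1,2,1 for degrees 0…10.
[x¹⁰] = 1·2 + 1·1 + 1·1 + 1·1 = 5.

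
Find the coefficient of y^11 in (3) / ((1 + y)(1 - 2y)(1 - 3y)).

1187550

The denominator gives the recurrence a_n = 4a_(n−1) − a_(n−2) − 6a_(n−3) for n ≥ 3; the numerator fixes a_0 = 3, a_1 = 12, a_2 = 45.
Iterating: 3, 12, 45, 150, 483, 1512, 4665, 14250, 43263, 130812, 394485, 1187550, so a_11 = 1187550.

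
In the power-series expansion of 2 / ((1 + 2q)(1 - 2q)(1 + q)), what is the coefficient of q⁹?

-682

Partial fractions give a closed form: a_n = (2)·(-2)^n + (2/3)·2^n + (-2/3)·(-1)^n.
At n = 9: a_9 = -682.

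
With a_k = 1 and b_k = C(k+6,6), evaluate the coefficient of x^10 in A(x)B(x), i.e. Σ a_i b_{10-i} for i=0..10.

19448

This is [x^10] in the product of the two ordinary generating functions.
Σ = 1·8008 + 1·5005 + 1·3003 + 1·1716 + 1·924 + 1·462 + 1·210 + 1·84 + 1·28 + 1·7 + 1·1 = 19448.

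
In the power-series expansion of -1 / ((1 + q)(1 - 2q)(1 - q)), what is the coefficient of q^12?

The denominator gives the recurrence a_n = 2a_(n−1) + a_(n−2) − 2a_(n−3) for n ≥ 3; the numerator fixes a_0 = -1, a_1 = -2, a_2 = -5.
Iterating: -1, -2, -5, -10, -21, -42, -85, -170, -341, -682, -1365, -2730, -5461, so a_12 = -5461.

-5461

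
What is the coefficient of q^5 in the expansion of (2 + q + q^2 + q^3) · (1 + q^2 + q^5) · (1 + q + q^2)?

6

(2 + q + q^2 + q^3) has coefficients 2,1,1,1 for degrees 0…3.
(1 + q^2 + q^5) has coefficients 1,0,1,0,0,1 for degrees 0…5.
Finally multiplying by (1 + q + q^2), the product of all factors after the first has coefficients 1,1,2,1,1,1 for degrees 0…5.
[q^5] = 2·1 + 1·1 + 1·1 + 1·2 = 6.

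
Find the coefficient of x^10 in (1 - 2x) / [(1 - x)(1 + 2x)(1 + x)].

2729

Partial fractions give a closed form: a_n = (-1/6)·1^n + (8/3)·(-2)^n + (-3/2)·(-1)^n.
At n = 10: a_10 = 2729.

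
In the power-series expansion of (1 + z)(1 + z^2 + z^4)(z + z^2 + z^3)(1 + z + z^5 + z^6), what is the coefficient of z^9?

(1 + z) has coefficients 1,1 for degrees 0…1.
(1 + z^2 + z^4) has coefficients 1,0,1,0,1,0,0,0,0,0 for degrees 0…9.
Multiplying by (z + z^2 + z^3) gives running coefficients 0,1,1,2,1,2,1,1,0,0 for degrees 0…9.
Finally multiplying by (1 + z + z^5 + z^6), the product of all factors after the first has coefficients 0,1,2,3,3,3,4,4,4,3 for degrees 0…9.
[z^9] = 1·3 + 1·4 = 7.

7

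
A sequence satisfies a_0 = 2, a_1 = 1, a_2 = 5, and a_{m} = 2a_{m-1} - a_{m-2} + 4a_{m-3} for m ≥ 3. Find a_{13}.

The ordinary generating function has denominator 1 - 2t + t^2 - 4t^3.
Iterating the recurrence: a_0,…,a_{13} = 2, 1, 5, 17, 33, 69, 173, 409, 921, 2125, 4965, 11489, 26513, 61397.

61397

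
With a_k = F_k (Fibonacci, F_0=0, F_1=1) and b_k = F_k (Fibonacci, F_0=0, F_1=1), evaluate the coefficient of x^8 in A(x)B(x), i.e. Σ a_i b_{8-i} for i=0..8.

71

This is [x^8] in the product of the two ordinary generating functions.
Σ = 0·21 + 1·13 + 1·8 + 2·5 + 3·3 + 5·2 + 8·1 + 13·1 + 21·0 = 71.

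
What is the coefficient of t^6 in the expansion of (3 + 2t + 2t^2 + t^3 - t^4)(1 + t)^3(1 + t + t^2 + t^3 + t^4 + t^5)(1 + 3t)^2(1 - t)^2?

(3 + 2t + 2t^2 + t^3 - t^4) has coefficients 3,2,2,1,-1 for degrees 0…4.
(1 + t)^3 has coefficients 1,3,3,1,0,0,0 for degrees 0…6.
Multiplying by (1 + t + t^2 + t^3 + t^4 + t^5) gives running coefficients 1,4,7,8,8,8,7 for degrees 0…6.
Multiplying by (1 + 3t)^2 gives running coefficients 1,10,40,86,119,128,127 for degrees 0…6.
Finally multiplying by (1 - t)^2, the product of all factors after the first has coefficients 1,8,21,16,-13,-24,-10 for degrees 0…6.
[t^6] = 3·(-10) + 2·(-24) + 2·(-13) + 1·16 − 1·21 = -109.

-109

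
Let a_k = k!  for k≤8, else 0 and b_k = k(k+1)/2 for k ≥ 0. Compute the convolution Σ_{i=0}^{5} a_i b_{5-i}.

Write out a_i and b_{5-i} for i = 0,…,5 and sum the products.
Σ = 1·15 + 1·10 + 2·6 + 6·3 + 24·1 + 120·0 = 79.

79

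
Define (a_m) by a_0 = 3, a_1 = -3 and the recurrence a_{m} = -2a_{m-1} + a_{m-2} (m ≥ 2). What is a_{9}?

The ordinary generating function has denominator 1 + 2z - z^2.
Iterating the recurrence: a_0,…,a_{9} = 3, -3, 9, -21, 51, -123, 297, -717, 1731, -4179.

-4179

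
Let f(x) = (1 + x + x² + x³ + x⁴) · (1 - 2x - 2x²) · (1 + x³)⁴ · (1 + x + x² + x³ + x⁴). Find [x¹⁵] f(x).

-102

(1 + x + x² + x³ + x⁴) has coefficients 1,1,1,1,1 for degrees 0…4.
(1 - 2x - 2x²) has coefficients 1,-2,-2,0,0,0,0,0,0,0,0,0,0,0,0,0 for degrees 0…15.
Multiplying by (1 + x³)⁴ gives running coefficients 1,-2,-2,4,-8,-8,6,-12,-12,4,-8,-8,1,-2,-2,0 for degrees 0…15.
Finally multiplying by (1 + x + x² + x³ + x⁴), the product of all factors after the first has coefficients 1,-1,-3,1,-7,-16,-8,-18,-34,-22,-22,-36,-23,-13,-19,-11 for degrees 0…15.
[x¹⁵] = 1·(-11) + 1·(-19) + 1·(-13) + 1·(-23) + 1·(-36) = -102.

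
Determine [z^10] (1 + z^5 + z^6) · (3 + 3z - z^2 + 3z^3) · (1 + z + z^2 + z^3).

(1 + z^5 + z^6) has coefficients 1,0,0,0,0,1,1 for degrees 0…6.
(3 + 3z - z^2 + 3z^3) has coefficients 3,3,-1,3,0,0,0,0,0,0,0 for degrees 0…10.
Finally multiplying by (1 + z + z^2 + z^3), the product of all factors after the first has coefficients 3,6,5,8,5,2,3,0,0,0,0 for degrees 0…10.
[z^10] = 1·0 + 1·2 + 1·5 = 7.

7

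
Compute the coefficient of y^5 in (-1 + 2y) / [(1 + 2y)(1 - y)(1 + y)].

Partial fractions give a closed form: a_n = (-8/3)·(-2)^n + (1/6)·1^n + (3/2)·(-1)^n.
At n = 5: a_5 = 84.

84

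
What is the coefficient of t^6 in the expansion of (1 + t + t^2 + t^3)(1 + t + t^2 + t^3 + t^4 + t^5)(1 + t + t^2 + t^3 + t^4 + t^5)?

(1 + t + t^2 + t^3) has coefficients 1,1,1,1 for degrees 0…3.
(1 + t + t^2 + t^3 + t^4 + t^5) has coefficients 1,1,1,1,1,1,0 for degrees 0…6.
Finally multiplying by (1 + t + t^2 + t^3 + t^4 + t^5), the product of all factors after the first has coefficients 1,2,3,4,5,6,5 for degrees 0…6.
[t^6] = 1·5 + 1·6 + 1·5 + 1·4 = 20.

20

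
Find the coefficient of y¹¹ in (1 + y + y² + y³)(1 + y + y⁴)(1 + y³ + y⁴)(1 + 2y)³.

(1 + y + y² + y³) has coefficients 1,1,1,1 for degrees 0…3.
(1 + y + y⁴) has coefficients 1,1,0,0,1,0,0,0,0,0,0,0 for degrees 0…11.
Multiplying by (1 + y³ + y⁴) gives running coefficients 1,1,0,1,3,1,0,1,1,0,0,0 for degrees 0…11.
Finally multiplying by (1 + 2y)³, the product of all factors after the first has coefficients 1,7,18,21,17,31,50,37,15,18,20,8 for degrees 0…11.
[y¹¹] = 1·8 + 1·20 + 1·18 + 1·15 = 61.

61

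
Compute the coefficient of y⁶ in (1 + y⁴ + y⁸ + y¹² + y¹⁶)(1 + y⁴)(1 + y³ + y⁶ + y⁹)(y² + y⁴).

2

(1 + y⁴ + y⁸ + y¹² + y¹⁶) has coefficients 1,0,0,0,1,0,0 for degrees 0…6.
(1 + y⁴) has coefficients 1,0,0,0,1,0,0 for degrees 0…6.
Multiplying by (1 + y³ + y⁶ + y⁹) gives running coefficients 1,0,0,1,1,0,1 for degrees 0…6.
Finally multiplying by (y² + y⁴), the product of all factors after the first has coefficients 0,0,1,0,1,1,1 for degrees 0…6.
[y⁶] = 1·1 + 1·1 = 2.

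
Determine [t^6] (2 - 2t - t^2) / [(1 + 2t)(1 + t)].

The denominator gives the recurrence a_n = −3a_(n−1) − 2a_(n−2) for n ≥ 3; the numerator fixes a_0 = 2, a_1 = -8, a_2 = 19.
Iterating: 2, -8, 19, -41, 85, -173, 349, so a_6 = 349.

349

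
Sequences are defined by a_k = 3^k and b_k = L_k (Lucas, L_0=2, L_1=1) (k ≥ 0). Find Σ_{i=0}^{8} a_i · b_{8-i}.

19628

The convolution is the t^8 coefficient of A(t)B(t).
Σ = 1·47 + 3·29 + 9·18 + 27·11 + 81·7 + 243·4 + 729·3 + 2187·1 + 6561·2 = 19628.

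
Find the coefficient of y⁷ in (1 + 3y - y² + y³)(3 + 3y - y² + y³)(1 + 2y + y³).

9

(1 + 3y - y² + y³) has coefficients 1,3,-1,1 for degrees 0…3.
(3 + 3y - y² + y³) has coefficients 3,3,-1,1,0,0,0,0 for degrees 0…7.
Finally multiplying by (1 + 2y + y³), the product of all factors after the first has coefficients 3,9,5,2,5,-1,1,0 for degrees 0…7.
[y⁷] = 1·0 + 3·1 − 1·(-1) + 1·5 = 9.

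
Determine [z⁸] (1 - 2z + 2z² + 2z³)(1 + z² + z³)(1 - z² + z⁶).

(1 - 2z + 2z² + 2z³) has coefficients 1,-2,2,2 for degrees 0…3.
(1 + z² + z³) has coefficients 1,0,1,1,0,0,0,0,0 for degrees 0…8.
Finally multiplying by (1 - z² + z⁶), the product of all factors after the first has coefficients 1,0,0,1,-1,-1,1,0,1 for degrees 0…8.
[z⁸] = 1·1 − 2·0 + 2·1 + 2·(-1) = 1.

1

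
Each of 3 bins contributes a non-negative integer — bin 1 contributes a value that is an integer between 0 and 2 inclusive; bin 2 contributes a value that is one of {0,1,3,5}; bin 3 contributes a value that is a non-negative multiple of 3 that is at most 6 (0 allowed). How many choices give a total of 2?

The generating function for the choices is (1 + x + x^2)·(1 + x + x^3 + x^5)·(1 + x^3 + x^6); the count is [x^2].
(1 + x + x^2) has coefficients 1,1,1 for degrees 0…2.
(1 + x + x^3 + x^5) has coefficients 1,1,0 for degrees 0…2.
Finally multiplying by (1 + x^3 + x^6), the product of all factors after the first has coefficients 1,1,0 for degrees 0…2.
[x^2] = 1·0 + 1·1 + 1·1 = 2.

2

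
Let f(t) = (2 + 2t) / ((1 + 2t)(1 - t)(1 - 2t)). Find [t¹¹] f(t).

Partial fractions give a closed form: a_n = (1/3)·(-2)^n + (-4/3)·1^n + (3)·2^n.
At n = 11: a_11 = 5460.

5460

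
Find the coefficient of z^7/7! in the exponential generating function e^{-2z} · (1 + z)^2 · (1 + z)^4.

The EGF product rule gives c_7 = Σ_{k_1+k_2+k_3=7} C(7; k_1,k_2,k_3) · ∏ g_i(k_i), where e^{-2z} gives (-2)^k; (1+z)^2 gives the falling factorial (2)_k; (1+z)^4 gives the falling factorial (4)_k.
g_1(k) for k = 0…7: 1, -2, 4, -8, 16, -32, 64, -128.
g_2(k) for k = 0…7: 1, 2, 2, 0, 0, 0, 0, 0.
g_3(k) for k = 0…7: 1, 4, 12, 24, 24, 0, 0, 0.
First combine the last two factors: h(k) = Σ_j C(k,j)·g_2(j)·g_3(k−j) for k = 0…7: 1, 6, 30, 120, 360, 720, 720, 0.
c_7 = Σ_k C(7,k)·g_1(k)·h(7−k) = 7·(-2)·720 + 21·4·720 + 35·(-8)·360 + 35·16·120 + 21·(-32)·30 + 7·64·6 + 1·(-128)·1 = −10080 + 60480 − 100800 + 67200 − 20160 + 2688 − 128 = -800.

-800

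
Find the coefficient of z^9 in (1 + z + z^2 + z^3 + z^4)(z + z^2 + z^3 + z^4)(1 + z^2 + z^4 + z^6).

(1 + z + z^2 + z^3 + z^4) has coefficients 1,1,1,1,1 for degrees 0…4.
(z + z^2 + z^3 + z^4) has coefficients 0,1,1,1,1,0,0,0,0,0 for degrees 0…9.
Finally multiplying by (1 + z^2 + z^4 + z^6), the product of all factors after the first has coefficients 0,1,1,2,2,2,2,2,2,1 for degrees 0…9.
[z^9] = 1·1 + 1·2 + 1·2 + 1·2 + 1·2 = 9.

9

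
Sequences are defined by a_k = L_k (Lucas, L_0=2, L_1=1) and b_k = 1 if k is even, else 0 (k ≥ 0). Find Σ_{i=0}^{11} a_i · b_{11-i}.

320

The convolution is the t^11 coefficient of A(t)B(t).
Σ = 2·0 + 1·1 + 3·0 + 4·1 + 7·0 + 11·1 + 18·0 + 29·1 + 47·0 + 76·1 + 123·0 + 199·1 = 320.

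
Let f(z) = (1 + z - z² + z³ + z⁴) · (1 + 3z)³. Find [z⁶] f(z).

54

(1 + z - z² + z³ + z⁴) has coefficients 1,1,-1,1,1 for degrees 0…4.
(1 + 3z)³ has coefficients 1,9,27,27,0,0,0 for degrees 0…6.
[z⁶] = 1·0 + 1·0 − 1·0 + 1·27 + 1·27 = 54.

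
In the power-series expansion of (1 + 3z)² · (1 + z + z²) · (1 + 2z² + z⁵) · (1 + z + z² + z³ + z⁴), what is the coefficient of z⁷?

142

(1 + 3z)² has coefficients 1,6,9 for degrees 0…2.
(1 + z + z²) has coefficients 1,1,1,0,0,0,0,0 for degrees 0…7.
Multiplying by (1 + 2z² + z⁵) gives running coefficients 1,1,3,2,2,1,1,1 for degrees 0…7.
Finally multiplying by (1 + z + z² + z³ + z⁴), the product of all factors after the first has coefficients 1,2,5,7,9,9,9,7 for degrees 0…7.
[z⁷] = 1·7 + 6·9 + 9·9 = 142.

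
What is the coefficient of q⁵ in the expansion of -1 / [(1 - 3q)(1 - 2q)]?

-665

The denominator gives the recurrence a_n = 5a_(n−1) − 6a_(n−2) for n ≥ 2; the numerator fixes a_0 = -1, a_1 = -5.
Iterating: -1, -5, -19, -65, -211, -665, so a_5 = -665.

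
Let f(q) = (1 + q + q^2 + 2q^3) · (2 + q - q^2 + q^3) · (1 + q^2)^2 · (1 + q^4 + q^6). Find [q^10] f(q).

18

(1 + q + q^2 + 2q^3) has coefficients 1,1,1,2 for degrees 0…3.
(2 + q - q^2 + q^3) has coefficients 2,1,-1,1,0,0,0,0,0,0,0 for degrees 0…10.
Multiplying by (1 + q^2)^2 gives running coefficients 2,1,3,3,0,3,-1,1,0,0,0 for degrees 0…10.
Finally multiplying by (1 + q^4 + q^6), the product of all factors after the first has coefficients 2,1,3,3,2,4,4,5,3,6,-1 for degrees 0…10.
[q^10] = 1·(-1) + 1·6 + 1·3 + 2·5 = 18.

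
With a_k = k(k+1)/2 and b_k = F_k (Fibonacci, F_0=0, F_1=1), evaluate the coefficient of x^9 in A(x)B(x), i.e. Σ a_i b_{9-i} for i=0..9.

This is [x^9] in the product of the two ordinary generating functions.
Σ = 0·34 + 1·21 + 3·13 + 6·8 + 10·5 + 15·3 + 21·2 + 28·1 + 36·1 + 45·0 = 309.

309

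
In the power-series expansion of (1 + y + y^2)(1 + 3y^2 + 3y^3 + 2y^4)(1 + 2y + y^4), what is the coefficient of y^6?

16

(1 + y + y^2) has coefficients 1,1,1 for degrees 0…2.
(1 + 3y^2 + 3y^3 + 2y^4) has coefficients 1,0,3,3,2,0,0 for degrees 0…6.
Finally multiplying by (1 + 2y + y^4), the product of all factors after the first has coefficients 1,2,3,9,9,4,3 for degrees 0…6.
[y^6] = 1·3 + 1·4 + 1·9 = 16.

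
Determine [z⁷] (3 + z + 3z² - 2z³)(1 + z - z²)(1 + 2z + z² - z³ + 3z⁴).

7

(3 + z + 3z² - 2z³) has coefficients 3,1,3,-2 for degrees 0…3.
(1 + z - z²) has coefficients 1,1,-1,0,0,0,0,0 for degrees 0…7.
Finally multiplying by (1 + 2z + z² - z³ + 3z⁴), the product of all factors after the first has coefficients 1,3,2,-2,1,4,-3,0 for degrees 0…7.
[z⁷] = 3·0 + 1·(-3) + 3·4 − 2·1 = 7.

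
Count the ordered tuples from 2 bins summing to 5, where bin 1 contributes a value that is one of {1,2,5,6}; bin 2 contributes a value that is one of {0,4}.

The generating function for the choices is (y + y^2 + y^5 + y^6)·(1 + y^4); the count is [y^5].
(y + y^2 + y^5 + y^6) has coefficients 0,1,1,0,0,1 for degrees 0…5.
(1 + y^4) has coefficients 1,0,0,0,1,0 for degrees 0…5.
[y^5] = 1·1 + 1·0 + 1·1 = 2.

2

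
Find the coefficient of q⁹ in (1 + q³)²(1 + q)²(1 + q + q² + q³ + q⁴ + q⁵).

(1 + q³)² has coefficients 1,0,0,2,0,0,1 for degrees 0…6.
(1 + q)² has coefficients 1,2,1,0,0,0,0,0,0,0 for degrees 0…9.
Finally multiplying by (1 + q + q² + q³ + q⁴ + q⁵), the product of all factors after the first has coefficients 1,3,4,4,4,4,3,1,0,0 for degrees 0…9.
[q⁹] = 1·0 + 2·3 + 1·4 = 10.

10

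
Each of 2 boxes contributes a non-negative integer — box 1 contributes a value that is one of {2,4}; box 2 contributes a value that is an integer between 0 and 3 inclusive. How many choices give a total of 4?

The generating function for the choices is (y^2 + y^4)·(1 + y + y^2 + y^3); the count is [y^4].
(y^2 + y^4) has coefficients 0,0,1,0,1 for degrees 0…4.
(1 + y + y^2 + y^3) has coefficients 1,1,1,1,0 for degrees 0…4.
[y^4] = 1·1 + 1·1 = 2.

2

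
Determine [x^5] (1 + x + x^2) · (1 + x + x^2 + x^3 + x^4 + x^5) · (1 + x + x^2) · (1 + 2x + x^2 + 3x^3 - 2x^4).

(1 + x + x^2) has coefficients 1,1,1 for degrees 0…2.
(1 + x + x^2 + x^3 + x^4 + x^5) has coefficients 1,1,1,1,1,1 for degrees 0…5.
Multiplying by (1 + x + x^2) gives running coefficients 1,2,3,3,3,3 for degrees 0…5.
Finally multiplying by (1 + 2x + x^2 + 3x^3 - 2x^4), the product of all factors after the first has coefficients 1,4,8,14,16,17 for degrees 0…5.
[x^5] = 1·17 + 1·16 + 1·14 = 47.

47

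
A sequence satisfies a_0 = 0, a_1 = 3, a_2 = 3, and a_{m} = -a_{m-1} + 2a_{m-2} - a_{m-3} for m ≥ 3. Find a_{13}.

1218

The ordinary generating function has denominator 1 + y - 2y^2 + y^3.
Iterating the recurrence: a_0,…,a_{13} = 0, 3, 3, 3, 0, 3, -6, 12, -27, 57, -123, 264, -567, 1218.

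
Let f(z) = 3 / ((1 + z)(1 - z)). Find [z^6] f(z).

The denominator gives the recurrence a_n = a_(n−2) for n ≥ 2; the numerator fixes a_0 = 3, a_1 = 0.
Iterating: 3, 0, 3, 0, 3, 0, 3, so a_6 = 3.

3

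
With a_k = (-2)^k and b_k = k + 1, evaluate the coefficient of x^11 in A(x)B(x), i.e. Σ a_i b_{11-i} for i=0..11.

-906

The convolution is the x^11 coefficient of A(x)B(x).
Σ = 1·12 − 2·11 + 4·10 − 8·9 + 16·8 − 32·7 + 64·6 − 128·5 + 256·4 − 512·3 + 1024·2 − 2048·1 = -906.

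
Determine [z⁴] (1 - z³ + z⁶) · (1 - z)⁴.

(1 - z³ + z⁶) has coefficients 1,0,0,-1,0 for degrees 0…4.
(1 - z)⁴ has coefficients 1,-4,6,-4,1 for degrees 0…4.
[z⁴] = 1·1 − 1·(-4) = 5.

5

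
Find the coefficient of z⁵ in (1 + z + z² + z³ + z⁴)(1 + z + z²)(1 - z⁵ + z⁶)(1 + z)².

(1 + z + z² + z³ + z⁴) has coefficients 1,1,1,1,1 for degrees 0…4.
(1 + z + z²) has coefficients 1,1,1,0,0,0 for degrees 0…5.
Multiplying by (1 - z⁵ + z⁶) gives running coefficients 1,1,1,0,0,-1 for degrees 0…5.
Finally multiplying by (1 + z)², the product of all factors after the first has coefficients 1,3,4,3,1,-1 for degrees 0…5.
[z⁵] = 1·(-1) + 1·1 + 1·3 + 1·4 + 1·3 = 10.

10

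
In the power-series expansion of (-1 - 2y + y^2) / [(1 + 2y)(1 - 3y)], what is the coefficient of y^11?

-165542

The denominator gives the recurrence a_n = a_(n−1) + 6a_(n−2) for n ≥ 3; the numerator fixes a_0 = -1, a_1 = -3, a_2 = -8.
Iterating: -1, -3, -8, -26, -74, -230, -674, -2054, -6098, -18422, -55010, -165542, so a_11 = -165542.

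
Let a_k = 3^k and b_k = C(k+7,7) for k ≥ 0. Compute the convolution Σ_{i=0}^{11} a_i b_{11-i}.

This is [x^11] in the product of the two ordinary generating functions.
Σ = 1·31824 + 3·19448 + 9·11440 + 27·6435 + 81·3432 + 243·1716 + 729·792 + 2187·330 + 6561·120 + 19683·36 + 59049·8 + 177147·1 = 4506378.

4506378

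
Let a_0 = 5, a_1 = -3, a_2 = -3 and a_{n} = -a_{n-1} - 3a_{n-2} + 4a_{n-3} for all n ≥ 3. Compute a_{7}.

The ordinary generating function has denominator 1 + t + 3t^2 - 4t^3.
Iterating the recurrence: a_0,…,a_{7} = 5, -3, -3, 32, -35, -73, 306, -227.

-227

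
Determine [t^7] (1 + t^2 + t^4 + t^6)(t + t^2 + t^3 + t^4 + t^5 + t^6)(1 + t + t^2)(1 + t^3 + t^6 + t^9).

(1 + t^2 + t^4 + t^6) has coefficients 1,0,1,0,1,0,1 for degrees 0…6.
(t + t^2 + t^3 + t^4 + t^5 + t^6) has coefficients 0,1,1,1,1,1,1,0 for degrees 0…7.
Multiplying by (1 + t + t^2) gives running coefficients 0,1,2,3,3,3,3,2 for degrees 0…7.
Finally multiplying by (1 + t^3 + t^6 + t^9), the product of all factors after the first has coefficients 0,1,2,3,4,5,6,6 for degrees 0…7.
[t^7] = 1·6 + 1·5 + 1·3 + 1·1 = 15.

15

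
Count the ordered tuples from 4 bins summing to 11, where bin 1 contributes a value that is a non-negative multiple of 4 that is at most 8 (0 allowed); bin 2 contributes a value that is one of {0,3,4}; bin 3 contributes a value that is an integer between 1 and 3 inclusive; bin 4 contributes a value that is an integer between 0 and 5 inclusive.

The generating function for the choices is (1 + t^4 + t^8)·(1 + t^3 + t^4)·(t + t^2 + t^3)·(1 + t + t^2 + t^3 + t^4 + t^5); the count is [t^11].
(1 + t^4 + t^8) has coefficients 1,0,0,0,1,0,0,0,1 for degrees 0…8.
(1 + t^3 + t^4) has coefficients 1,0,0,1,1,0,0,0,0,0,0,0 for degrees 0…11.
Multiplying by (t + t^2 + t^3) gives running coefficients 0,1,1,1,1,2,2,1,0,0,0,0 for degrees 0…11.
Finally multiplying by (1 + t + t^2 + t^3 + t^4 + t^5), the product of all factors after the first has coefficients 0,1,2,3,4,6,8,8,7,6,5,3 for degrees 0…11.
[t^11] = 1·3 + 1·8 + 1·3 = 14.

14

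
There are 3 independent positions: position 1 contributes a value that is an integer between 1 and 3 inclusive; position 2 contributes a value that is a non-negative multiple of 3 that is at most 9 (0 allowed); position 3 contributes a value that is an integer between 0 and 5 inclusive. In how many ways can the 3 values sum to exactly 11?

The generating function for the choices is (x + x² + x³)·(1 + x³ + x⁶ + x⁹)·(1 + x + x² + x³ + x⁴ + x⁵); the count is [x¹¹].
(x + x² + x³) has coefficients 0,1,1,1 for degrees 0…3.
(1 + x³ + x⁶ + x⁹) has coefficients 1,0,0,1,0,0,1,0,0,1,0,0 for degrees 0…11.
Finally multiplying by (1 + x + x² + x³ + x⁴ + x⁵), the product of all factors after the first has coefficients 1,1,1,2,2,2,2,2,2,2,2,2 for degrees 0…11.
[x¹¹] = 1·2 + 1·2 + 1·2 = 6.

6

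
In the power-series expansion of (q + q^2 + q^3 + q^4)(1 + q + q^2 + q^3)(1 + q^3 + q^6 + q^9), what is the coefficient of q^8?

(q + q^2 + q^3 + q^4) has coefficients 0,1,1,1,1 for degrees 0…4.
(1 + q + q^2 + q^3) has coefficients 1,1,1,1,0,0,0,0,0 for degrees 0…8.
Finally multiplying by (1 + q^3 + q^6 + q^9), the product of all factors after the first has coefficients 1,1,1,2,1,1,2,1,1 for degrees 0…8.
[q^8] = 1·1 + 1·2 + 1·1 + 1·1 = 5.

5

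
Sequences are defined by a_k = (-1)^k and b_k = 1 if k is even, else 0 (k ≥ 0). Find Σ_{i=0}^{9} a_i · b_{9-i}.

-5

The convolution is the x^9 coefficient of A(x)B(x).
Σ = 1·0 − 1·1 + 1·0 − 1·1 + 1·0 − 1·1 + 1·0 − 1·1 + 1·0 − 1·1 = -5.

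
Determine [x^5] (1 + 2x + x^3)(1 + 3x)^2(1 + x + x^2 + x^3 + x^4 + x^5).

(1 + 2x + x^3) has coefficients 1,2,0,1 for degrees 0…3.
(1 + 3x)^2 has coefficients 1,6,9,0,0,0 for degrees 0…5.
Finally multiplying by (1 + x + x^2 + x^3 + x^4 + x^5), the product of all factors after the first has coefficients 1,7,16,16,16,16 for degrees 0…5.
[x^5] = 1·16 + 2·16 + 1·16 = 64.

64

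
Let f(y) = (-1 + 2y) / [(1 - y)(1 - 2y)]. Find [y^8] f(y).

-1

Partial fractions give a closed form: a_n = (-1)·1^n.
At n = 8: a_8 = -1.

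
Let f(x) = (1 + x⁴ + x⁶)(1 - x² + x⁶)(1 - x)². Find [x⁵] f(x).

-2

(1 + x⁴ + x⁶) has coefficients 1,0,0,0,1,0 for degrees 0…5.
(1 - x² + x⁶) has coefficients 1,0,-1,0,0,0 for degrees 0…5.
Finally multiplying by (1 - x)², the product of all factors after the first has coefficients 1,-2,0,2,-1,0 for degrees 0…5.
[x⁵] = 1·0 + 1·(-2) = -2.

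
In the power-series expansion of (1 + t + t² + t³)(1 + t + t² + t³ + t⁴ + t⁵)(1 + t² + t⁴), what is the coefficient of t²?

(1 + t + t² + t³) has coefficients 1,1,1 for degrees 0…2.
(1 + t + t² + t³ + t⁴ + t⁵) has coefficients 1,1,1 for degrees 0…2.
Finally multiplying by (1 + t² + t⁴), the product of all factors after the first has coefficients 1,1,2 for degrees 0…2.
[t²] = 1·2 + 1·1 + 1·1 = 4.

4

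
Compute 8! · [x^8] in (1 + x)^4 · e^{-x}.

The EGF product rule gives c_8 = Σ_{k_1+k_2=8} C(8; k_1,k_2) · ∏ g_i(k_i), where (1+x)^4 gives the falling factorial (4)_k; e^{-x} gives (-1)^k.
g_1(k) for k = 0…8: 1, 4, 12, 24, 24, 0, 0, 0, 0.
g_2(k) for k = 0…8: 1, -1, 1, -1, 1, -1, 1, -1, 1.
c_8 = Σ_k C(8,k)·g_1(k)·g_2(8−k) = 1·1·1 + 8·4·(-1) + 28·12·1 + 56·24·(-1) + 70·24·1 = 1 − 32 + 336 − 1344 + 1680 = 641.

641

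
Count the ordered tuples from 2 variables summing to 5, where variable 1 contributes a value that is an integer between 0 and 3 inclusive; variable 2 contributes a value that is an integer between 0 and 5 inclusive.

The generating function for the choices is (1 + t + t² + t³)·(1 + t + t² + t³ + t⁴ + t⁵); the count is [t⁵].
(1 + t + t² + t³) has coefficients 1,1,1,1 for degrees 0…3.
(1 + t + t² + t³ + t⁴ + t⁵) has coefficients 1,1,1,1,1,1 for degrees 0…5.
[t⁵] = 1·1 + 1·1 + 1·1 + 1·1 = 4.

4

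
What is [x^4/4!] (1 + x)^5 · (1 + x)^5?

The EGF product rule gives c_4 = Σ_{k_1+k_2=4} C(4; k_1,k_2) · ∏ g_i(k_i), where (1+x)^5 gives the falling factorial (5)_k; (1+x)^5 gives the falling factorial (5)_k.
g_1(k) for k = 0…4: 1, 5, 20, 60, 120.
g_2(k) for k = 0…4: 1, 5, 20, 60, 120.
c_4 = Σ_k C(4,k)·g_1(k)·g_2(4−k) = 1·1·120 + 4·5·60 + 6·20·20 + 4·60·5 + 1·120·1 = 120 + 1200 + 2400 + 1200 + 120 = 5040.

5040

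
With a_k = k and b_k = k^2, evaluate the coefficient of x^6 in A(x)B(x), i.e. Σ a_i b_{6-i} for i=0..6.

This is [x^6] in the product of the two ordinary generating functions.
Σ = 0·36 + 1·25 + 2·16 + 3·9 + 4·4 + 5·1 + 6·0 = 105.

105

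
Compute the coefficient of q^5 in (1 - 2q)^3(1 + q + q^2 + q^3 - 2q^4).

(1 - 2q)^3 has coefficients 1,-6,12,-8 for degrees 0…3.
(1 + q + q^2 + q^3 - 2q^4) has coefficients 1,1,1,1,-2,0 for degrees 0…5.
[q^5] = 1·0 − 6·(-2) + 12·1 − 8·1 = 16.

16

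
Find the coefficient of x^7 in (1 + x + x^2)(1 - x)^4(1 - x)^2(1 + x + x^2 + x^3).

4

(1 + x + x^2) has coefficients 1,1,1 for degrees 0…2.
(1 - x)^4 has coefficients 1,-4,6,-4,1,0,0,0 for degrees 0…7.
Multiplying by (1 - x)^2 gives running coefficients 1,-6,15,-20,15,-6,1,0 for degrees 0…7.
Finally multiplying by (1 + x + x^2 + x^3), the product of all factors after the first has coefficients 1,-5,10,-10,4,4,-10,10 for degrees 0…7.
[x^7] = 1·10 + 1·(-10) + 1·4 = 4.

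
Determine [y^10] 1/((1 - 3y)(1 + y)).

Partial fractions give a closed form: a_n = (3/4)·3^n + (1/4)·(-1)^n.
At n = 10: a_10 = 44287.

44287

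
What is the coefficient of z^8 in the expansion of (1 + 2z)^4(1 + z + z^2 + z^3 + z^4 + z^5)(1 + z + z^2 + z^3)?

281

(1 + 2z)^4 has coefficients 1,8,24,32,16 for degrees 0…4.
(1 + z + z^2 + z^3 + z^4 + z^5) has coefficients 1,1,1,1,1,1,0,0,0 for degrees 0…8.
Finally multiplying by (1 + z + z^2 + z^3), the product of all factors after the first has coefficients 1,2,3,4,4,4,3,2,1 for degrees 0…8.
[z^8] = 1·1 + 8·2 + 24·3 + 32·4 + 16·4 = 281.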